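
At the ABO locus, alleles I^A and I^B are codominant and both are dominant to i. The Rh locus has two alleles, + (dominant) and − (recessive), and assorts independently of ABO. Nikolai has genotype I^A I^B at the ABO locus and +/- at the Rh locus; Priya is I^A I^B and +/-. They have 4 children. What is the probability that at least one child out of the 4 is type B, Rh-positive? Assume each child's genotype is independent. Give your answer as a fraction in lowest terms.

36975/65536

ABO cross I^A I^B × I^A I^B → 1/4 A, 1/4 B, 1/2 AB.
Rh cross +/- × +/- → 3/4 Rh+, 1/4 Rh-; so P(type B, Rh-positive) = 1/4 × 3/4 = 3/16 per child.
P(none) = (13/16)^4 = 28561/65536; P(at least one) = 1 − 28561/65536 = 36975/65536.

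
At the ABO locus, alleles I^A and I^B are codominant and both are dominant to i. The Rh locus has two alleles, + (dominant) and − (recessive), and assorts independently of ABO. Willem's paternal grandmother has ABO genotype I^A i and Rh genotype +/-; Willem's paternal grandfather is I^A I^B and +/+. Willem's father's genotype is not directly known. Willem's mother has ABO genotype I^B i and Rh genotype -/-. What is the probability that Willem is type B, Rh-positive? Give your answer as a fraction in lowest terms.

Willem's father's ABO genotype from I^A i × I^A I^B: 1/4 I^A I^A, 1/4 I^A I^B, 1/4 I^A i, 1/4 I^B i.
Crossing each possibility with the mother I^B i and summing P(type B): 1/4·0 + 1/4·1/2 + 1/4·1/4 + 1/4·3/4 = 3/8.
Similarly for Rh via the father's Rh distribution: P(Rh+) = 3/4.
Independent loci: 3/8 × 3/4 = 9/32.

9/32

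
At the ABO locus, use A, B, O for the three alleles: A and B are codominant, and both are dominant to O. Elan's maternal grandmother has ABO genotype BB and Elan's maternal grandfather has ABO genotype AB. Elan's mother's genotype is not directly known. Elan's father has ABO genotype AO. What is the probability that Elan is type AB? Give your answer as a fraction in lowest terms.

Elan's mother's ABO genotype from BB × AB: 1/2 AB, 1/2 BB.
Crossing each possibility with the father AO and summing P(type AB): 1/2·1/4 + 1/2·1/2 = 3/8.

3/8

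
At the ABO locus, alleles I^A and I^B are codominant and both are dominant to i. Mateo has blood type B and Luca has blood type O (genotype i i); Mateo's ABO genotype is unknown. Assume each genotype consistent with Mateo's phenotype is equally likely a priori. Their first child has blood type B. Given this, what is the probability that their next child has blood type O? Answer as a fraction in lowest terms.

1/6

Possible genotypes: Mateo ∈ {I^B I^B, I^B i}; Luca ∈ {i i}.
Weight each parental genotype pair by prior × P(type-B child):
  I^B I^B × i i: posterior weight 2/3; P(next child type O) = 0.
  I^B i × i i: posterior weight 1/3; P(next child type O) = 1/2.
Weighted sum = 1/6.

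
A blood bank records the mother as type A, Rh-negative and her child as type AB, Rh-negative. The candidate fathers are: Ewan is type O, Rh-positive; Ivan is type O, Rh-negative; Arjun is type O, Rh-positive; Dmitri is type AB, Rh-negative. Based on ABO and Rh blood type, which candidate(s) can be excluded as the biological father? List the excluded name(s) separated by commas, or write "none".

A candidate is excluded only if no genotype consistent with his phenotype could produce a type AB, Rh-negative child with a type A, Rh-negative mother.
Ewan (type O, Rh+): no genotype consistent with that phenotype can produce a type-AB Rh- child with a type-A mother.
Ivan (type O, Rh-): no genotype consistent with that phenotype can produce a type-AB Rh- child with a type-A mother.
Arjun (type O, Rh+): no genotype consistent with that phenotype can produce a type-AB Rh- child with a type-A mother.

Ewan, Ivan, Arjun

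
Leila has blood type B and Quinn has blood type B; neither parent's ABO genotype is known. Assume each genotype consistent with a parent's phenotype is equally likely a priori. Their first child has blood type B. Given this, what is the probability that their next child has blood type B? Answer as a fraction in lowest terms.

19/20

Possible genotypes: Leila ∈ {I^B I^B, I^B i}; Quinn ∈ {I^B I^B, I^B i}.
Weight each parental genotype pair by prior × P(type-B child):
  I^B I^B × I^B I^B: posterior weight 4/15; P(next child type B) = 1.
  I^B I^B × I^B i: posterior weight 4/15; P(next child type B) = 1.
  I^B i × I^B I^B: posterior weight 4/15; P(next child type B) = 1.
  I^B i × I^B i: posterior weight 1/5; P(next child type B) = 3/4.
Weighted sum = 19/20.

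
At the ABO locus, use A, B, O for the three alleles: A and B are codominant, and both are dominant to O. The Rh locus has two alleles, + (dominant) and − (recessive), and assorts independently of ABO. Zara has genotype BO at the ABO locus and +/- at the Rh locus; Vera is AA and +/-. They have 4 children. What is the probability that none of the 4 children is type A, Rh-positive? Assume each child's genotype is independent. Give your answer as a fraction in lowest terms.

ABO cross BO × AA → 1/2 A, 1/2 AB.
Rh cross +/- × +/- → 3/4 Rh+, 1/4 Rh-; so P(type A, Rh-positive) = 1/2 × 3/4 = 3/8 per child.
P(not type A, Rh-positive) = 5/8 for one child; (5/8)^4 = 625/4096.

625/4096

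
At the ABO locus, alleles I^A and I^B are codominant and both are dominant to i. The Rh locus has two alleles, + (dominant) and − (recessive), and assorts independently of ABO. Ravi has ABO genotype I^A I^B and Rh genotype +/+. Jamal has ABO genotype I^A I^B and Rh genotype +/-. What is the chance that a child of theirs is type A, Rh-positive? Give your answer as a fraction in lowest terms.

1/4

ABO cross I^A I^B × I^A I^B → offspring phenotypes: 1/4 A, 1/4 B, 1/2 AB.
Rh cross +/+ × +/- → 1 Rh+.
Independent loci: P(type A, Rh-positive) = 1/4 × 1 = 1/4.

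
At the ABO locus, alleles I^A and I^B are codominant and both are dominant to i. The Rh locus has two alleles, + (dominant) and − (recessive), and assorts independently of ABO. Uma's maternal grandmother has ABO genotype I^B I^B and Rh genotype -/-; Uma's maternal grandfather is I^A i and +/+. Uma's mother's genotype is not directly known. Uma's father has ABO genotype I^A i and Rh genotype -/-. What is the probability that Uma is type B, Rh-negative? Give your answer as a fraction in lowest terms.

Uma's mother's ABO genotype from I^B I^B × I^A i: 1/2 I^A I^B, 1/2 I^B i.
Crossing each possibility with the father I^A i and summing P(type B): 1/2·1/4 + 1/2·1/4 = 1/4.
Similarly for Rh via the mother's Rh distribution: P(Rh-) = 1/2.
Independent loci: 1/4 × 1/2 = 1/8.

1/8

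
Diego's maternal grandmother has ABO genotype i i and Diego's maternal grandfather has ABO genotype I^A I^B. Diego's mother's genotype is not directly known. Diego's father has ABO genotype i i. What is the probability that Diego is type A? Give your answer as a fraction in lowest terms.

Diego's mother's ABO genotype from i i × I^A I^B: 1/2 I^A i, 1/2 I^B i.
Crossing each possibility with the father i i and summing P(type A): 1/2·1/2 + 1/2·0 = 1/4.

1/4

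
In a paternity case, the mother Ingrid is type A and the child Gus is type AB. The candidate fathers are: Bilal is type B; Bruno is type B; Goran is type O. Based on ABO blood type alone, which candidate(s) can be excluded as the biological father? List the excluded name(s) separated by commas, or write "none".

Goran

A candidate is excluded only if no genotype consistent with his phenotype could produce a type AB child with a type A mother.
Goran (type O): no genotype consistent with that phenotype can produce a type-AB child with a type-A mother.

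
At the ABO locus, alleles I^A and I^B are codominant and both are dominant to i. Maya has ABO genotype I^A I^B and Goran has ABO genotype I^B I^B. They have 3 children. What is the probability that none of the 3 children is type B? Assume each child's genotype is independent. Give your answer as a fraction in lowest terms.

1/8

ABO cross I^A I^B × I^B I^B → 1/2 B, 1/2 AB.
So P(type B) = 1/2 per child.
P(not type B) = 1/2 for one child; (1/2)^3 = 1/8.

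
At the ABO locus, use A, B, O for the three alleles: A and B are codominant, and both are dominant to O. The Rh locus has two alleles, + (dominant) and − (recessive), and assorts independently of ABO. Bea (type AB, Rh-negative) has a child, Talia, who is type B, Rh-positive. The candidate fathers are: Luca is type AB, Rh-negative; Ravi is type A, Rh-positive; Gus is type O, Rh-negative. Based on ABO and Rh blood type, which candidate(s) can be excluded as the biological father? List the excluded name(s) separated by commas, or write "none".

A candidate is excluded only if no genotype consistent with his phenotype could produce a type B, Rh-positive child with a type AB, Rh-negative mother.
Luca (type AB, Rh-): no genotype consistent with that phenotype can produce a type-B Rh+ child with a type-AB mother.
Gus (type O, Rh-): no genotype consistent with that phenotype can produce a type-B Rh+ child with a type-AB mother.

Luca, Gus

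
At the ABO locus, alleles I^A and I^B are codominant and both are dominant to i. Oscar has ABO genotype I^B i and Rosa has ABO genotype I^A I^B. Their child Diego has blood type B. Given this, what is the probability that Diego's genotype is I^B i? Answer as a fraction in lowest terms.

Cross I^B i × I^A I^B → 1/4 I^A I^B, 1/4 I^A i, 1/4 I^B I^B, 1/4 I^B i.
Type-B genotypes among offspring: I^B I^B (1/4), I^B i (1/4); total 1/2.
P(I^B i | type B) = (1/4) / (1/2) = 1/2.

1/2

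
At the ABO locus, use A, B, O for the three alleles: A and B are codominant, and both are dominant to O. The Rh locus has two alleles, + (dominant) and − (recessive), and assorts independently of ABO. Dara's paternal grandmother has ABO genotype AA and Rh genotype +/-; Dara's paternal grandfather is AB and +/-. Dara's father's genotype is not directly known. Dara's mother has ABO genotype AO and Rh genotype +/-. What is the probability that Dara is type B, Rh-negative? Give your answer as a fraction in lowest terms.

1/32

Dara's father's ABO genotype from AA × AB: 1/2 AA, 1/2 AB.
Crossing each possibility with the mother AO and summing P(type B): 1/2·0 + 1/2·1/4 = 1/8.
Similarly for Rh via the father's Rh distribution: P(Rh-) = 1/4.
Independent loci: 1/8 × 1/4 = 1/32.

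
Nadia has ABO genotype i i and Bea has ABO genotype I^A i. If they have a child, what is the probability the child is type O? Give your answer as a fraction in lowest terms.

1/2

ABO cross i i × I^A i → offspring phenotypes: 1/2 O, 1/2 A.
So P(type O) = 1/2.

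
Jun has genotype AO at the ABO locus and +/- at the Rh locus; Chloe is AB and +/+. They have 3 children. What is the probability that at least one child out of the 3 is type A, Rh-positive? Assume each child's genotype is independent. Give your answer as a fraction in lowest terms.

ABO cross AO × AB → 1/2 A, 1/4 B, 1/4 AB.
Rh cross +/- × +/+ → 1 Rh+; so P(type A, Rh-positive) = 1/2 × 1 = 1/2 per child.
P(none) = (1/2)^3 = 1/8; P(at least one) = 1 − 1/8 = 7/8.

7/8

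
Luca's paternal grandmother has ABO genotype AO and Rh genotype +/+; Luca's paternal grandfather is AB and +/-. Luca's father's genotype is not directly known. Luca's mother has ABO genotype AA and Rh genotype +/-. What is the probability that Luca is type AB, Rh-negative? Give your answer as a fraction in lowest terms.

1/32

Luca's father's ABO genotype from AO × AB: 1/4 AA, 1/4 AB, 1/4 AO, 1/4 BO.
Crossing each possibility with the mother AA and summing P(type AB): 1/4·0 + 1/4·1/2 + 1/4·0 + 1/4·1/2 = 1/4.
Similarly for Rh via the father's Rh distribution: P(Rh-) = 1/8.
Independent loci: 1/4 × 1/8 = 1/32.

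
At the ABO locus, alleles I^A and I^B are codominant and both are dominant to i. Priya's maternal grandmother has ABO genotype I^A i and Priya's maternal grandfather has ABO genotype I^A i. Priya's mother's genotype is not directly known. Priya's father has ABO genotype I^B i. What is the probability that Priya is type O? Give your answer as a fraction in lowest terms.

1/4

Priya's mother's ABO genotype from I^A i × I^A i: 1/4 I^A I^A, 1/2 I^A i, 1/4 i i.
Crossing each possibility with the father I^B i and summing P(type O): 1/4·0 + 1/2·1/4 + 1/4·1/2 = 1/4.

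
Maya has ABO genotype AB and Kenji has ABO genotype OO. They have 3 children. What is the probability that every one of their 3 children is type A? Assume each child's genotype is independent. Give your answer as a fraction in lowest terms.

ABO cross AB × OO → 1/2 A, 1/2 B.
So P(type A) = 1/2 per child.
All 3 independent: (1/2)^3 = 1/8.

1/8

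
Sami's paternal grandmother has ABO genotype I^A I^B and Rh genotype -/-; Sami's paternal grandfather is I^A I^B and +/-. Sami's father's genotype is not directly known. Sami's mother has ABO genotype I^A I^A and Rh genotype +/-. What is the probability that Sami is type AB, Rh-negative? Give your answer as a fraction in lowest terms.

3/16

Sami's father's ABO genotype from I^A I^B × I^A I^B: 1/4 I^A I^A, 1/2 I^A I^B, 1/4 I^B I^B.
Crossing each possibility with the mother I^A I^A and summing P(type AB): 1/4·0 + 1/2·1/2 + 1/4·1 = 1/2.
Similarly for Rh via the father's Rh distribution: P(Rh-) = 3/8.
Independent loci: 1/2 × 3/8 = 3/16.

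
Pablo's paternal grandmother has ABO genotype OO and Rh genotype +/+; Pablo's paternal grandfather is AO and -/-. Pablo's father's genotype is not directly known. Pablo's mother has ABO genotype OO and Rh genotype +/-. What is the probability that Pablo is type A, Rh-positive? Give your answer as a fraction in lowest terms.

3/16

Pablo's father's ABO genotype from OO × AO: 1/2 AO, 1/2 OO.
Crossing each possibility with the mother OO and summing P(type A): 1/2·1/2 + 1/2·0 = 1/4.
Similarly for Rh via the father's Rh distribution: P(Rh+) = 3/4.
Independent loci: 1/4 × 3/4 = 3/16.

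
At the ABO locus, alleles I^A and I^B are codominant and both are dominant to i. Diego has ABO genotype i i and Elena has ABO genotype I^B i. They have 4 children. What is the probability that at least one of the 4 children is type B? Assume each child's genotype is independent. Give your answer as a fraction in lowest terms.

15/16

ABO cross i i × I^B i → 1/2 O, 1/2 B.
So P(type B) = 1/2 per child.
P(none) = (1/2)^4 = 1/16; P(at least one) = 1 − 1/16 = 15/16.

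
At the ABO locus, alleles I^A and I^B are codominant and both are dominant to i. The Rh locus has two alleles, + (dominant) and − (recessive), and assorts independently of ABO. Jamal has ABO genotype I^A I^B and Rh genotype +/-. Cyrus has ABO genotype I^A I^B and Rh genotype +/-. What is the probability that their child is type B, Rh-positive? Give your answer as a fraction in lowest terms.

ABO cross I^A I^B × I^A I^B → offspring phenotypes: 1/4 A, 1/4 B, 1/2 AB.
Rh cross +/- × +/- → 3/4 Rh+, 1/4 Rh-.
Independent loci: P(type B, Rh-positive) = 1/4 × 3/4 = 3/16.

3/16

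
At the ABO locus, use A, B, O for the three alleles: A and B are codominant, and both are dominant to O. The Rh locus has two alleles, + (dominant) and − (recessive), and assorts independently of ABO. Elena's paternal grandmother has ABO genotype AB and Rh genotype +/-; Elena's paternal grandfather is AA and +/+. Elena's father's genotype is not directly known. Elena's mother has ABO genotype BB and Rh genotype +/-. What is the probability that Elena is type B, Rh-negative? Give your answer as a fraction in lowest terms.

1/32

Elena's father's ABO genotype from AB × AA: 1/2 AA, 1/2 AB.
Crossing each possibility with the mother BB and summing P(type B): 1/2·0 + 1/2·1/2 = 1/4.
Similarly for Rh via the father's Rh distribution: P(Rh-) = 1/8.
Independent loci: 1/4 × 1/8 = 1/32.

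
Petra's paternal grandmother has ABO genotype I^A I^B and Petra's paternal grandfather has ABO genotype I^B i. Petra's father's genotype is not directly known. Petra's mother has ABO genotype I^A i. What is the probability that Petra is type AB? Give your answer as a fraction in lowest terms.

Petra's father's ABO genotype from I^A I^B × I^B i: 1/4 I^A I^B, 1/4 I^A i, 1/4 I^B I^B, 1/4 I^B i.
Crossing each possibility with the mother I^A i and summing P(type AB): 1/4·1/4 + 1/4·0 + 1/4·1/2 + 1/4·1/4 = 1/4.

1/4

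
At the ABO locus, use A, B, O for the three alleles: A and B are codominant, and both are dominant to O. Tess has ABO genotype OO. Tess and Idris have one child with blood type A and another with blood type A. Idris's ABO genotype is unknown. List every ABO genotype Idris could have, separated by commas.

For each candidate genotype of Idris, check whether crossing it with OO can produce every observed child phenotype.
  AA → possible child types {A} ✓
  AB → possible child types {A, B} ✓
  AO → possible child types {O, A} ✓
  BB → possible child types {B} ✗
  BO → possible child types {O, B} ✗
  OO → possible child types {O} ✗

AA, AB, AO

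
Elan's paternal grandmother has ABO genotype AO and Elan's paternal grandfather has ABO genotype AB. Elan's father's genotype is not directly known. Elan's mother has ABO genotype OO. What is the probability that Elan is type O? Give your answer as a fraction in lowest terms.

1/4

Elan's father's ABO genotype from AO × AB: 1/4 AA, 1/4 AB, 1/4 AO, 1/4 BO.
Crossing each possibility with the mother OO and summing P(type O): 1/4·0 + 1/4·0 + 1/4·1/2 + 1/4·1/2 = 1/4.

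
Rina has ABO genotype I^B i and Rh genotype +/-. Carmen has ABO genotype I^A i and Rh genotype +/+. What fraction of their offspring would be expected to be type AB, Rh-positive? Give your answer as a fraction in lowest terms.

1/4

ABO cross I^B i × I^A i → offspring phenotypes: 1/4 O, 1/4 A, 1/4 B, 1/4 AB.
Rh cross +/- × +/+ → 1 Rh+.
Independent loci: P(type AB, Rh-positive) = 1/4 × 1 = 1/4.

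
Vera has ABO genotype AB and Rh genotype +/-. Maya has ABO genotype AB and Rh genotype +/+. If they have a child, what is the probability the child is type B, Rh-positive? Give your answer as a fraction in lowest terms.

1/4

ABO cross AB × AB → offspring phenotypes: 1/4 A, 1/4 B, 1/2 AB.
Rh cross +/- × +/+ → 1 Rh+.
Independent loci: P(type B, Rh-positive) = 1/4 × 1 = 1/4.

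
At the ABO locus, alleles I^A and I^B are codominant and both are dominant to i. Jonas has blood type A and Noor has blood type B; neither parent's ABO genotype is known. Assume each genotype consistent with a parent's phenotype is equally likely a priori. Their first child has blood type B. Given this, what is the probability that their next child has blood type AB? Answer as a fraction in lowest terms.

Possible genotypes: Jonas ∈ {I^A I^A, I^A i}; Noor ∈ {I^B I^B, I^B i}.
Weight each parental genotype pair by prior × P(type-B child):
  I^A i × I^B I^B: posterior weight 2/3; P(next child type AB) = 1/2.
  I^A i × I^B i: posterior weight 1/3; P(next child type AB) = 1/4.
Weighted sum = 5/12.

5/12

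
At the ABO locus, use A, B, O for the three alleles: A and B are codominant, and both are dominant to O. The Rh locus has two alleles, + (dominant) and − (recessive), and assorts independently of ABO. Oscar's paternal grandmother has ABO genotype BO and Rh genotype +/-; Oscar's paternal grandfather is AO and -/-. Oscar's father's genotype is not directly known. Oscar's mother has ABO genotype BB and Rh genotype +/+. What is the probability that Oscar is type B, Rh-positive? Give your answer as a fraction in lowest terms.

Oscar's father's ABO genotype from BO × AO: 1/4 AB, 1/4 AO, 1/4 BO, 1/4 OO.
Crossing each possibility with the mother BB and summing P(type B): 1/4·1/2 + 1/4·1/2 + 1/4·1 + 1/4·1 = 3/4.
Similarly for Rh via the father's Rh distribution: P(Rh+) = 1.
Independent loci: 3/4 × 1 = 3/4.

3/4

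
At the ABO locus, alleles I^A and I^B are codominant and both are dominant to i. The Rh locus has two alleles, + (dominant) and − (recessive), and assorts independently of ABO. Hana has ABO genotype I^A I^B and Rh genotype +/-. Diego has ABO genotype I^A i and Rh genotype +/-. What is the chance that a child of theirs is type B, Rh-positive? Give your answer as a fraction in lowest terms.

ABO cross I^A I^B × I^A i → offspring phenotypes: 1/2 A, 1/4 B, 1/4 AB.
Rh cross +/- × +/- → 3/4 Rh+, 1/4 Rh-.
Independent loci: P(type B, Rh-positive) = 1/4 × 3/4 = 3/16.

3/16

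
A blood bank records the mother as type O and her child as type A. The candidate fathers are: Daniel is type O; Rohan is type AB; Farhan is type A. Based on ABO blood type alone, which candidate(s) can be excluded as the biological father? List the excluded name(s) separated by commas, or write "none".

Daniel

A candidate is excluded only if no genotype consistent with his phenotype could produce a type A child with a type O mother.
Daniel (type O): no genotype consistent with that phenotype can produce a type-A child with a type-O mother.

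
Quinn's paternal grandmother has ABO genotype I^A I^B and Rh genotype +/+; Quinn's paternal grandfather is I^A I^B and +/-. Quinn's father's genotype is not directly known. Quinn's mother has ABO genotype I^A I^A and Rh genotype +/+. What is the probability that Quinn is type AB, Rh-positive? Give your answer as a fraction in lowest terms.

1/2

Quinn's father's ABO genotype from I^A I^B × I^A I^B: 1/4 I^A I^A, 1/2 I^A I^B, 1/4 I^B I^B.
Crossing each possibility with the mother I^A I^A and summing P(type AB): 1/4·0 + 1/2·1/2 + 1/4·1 = 1/2.
Similarly for Rh via the father's Rh distribution: P(Rh+) = 1.
Independent loci: 1/2 × 1 = 1/2.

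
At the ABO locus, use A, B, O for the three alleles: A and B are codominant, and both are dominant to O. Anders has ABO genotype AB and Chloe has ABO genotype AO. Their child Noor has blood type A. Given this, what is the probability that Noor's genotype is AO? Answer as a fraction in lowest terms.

Cross AB × AO → 1/4 AA, 1/4 AB, 1/4 AO, 1/4 BO.
Type-A genotypes among offspring: AA (1/4), AO (1/4); total 1/2.
P(AO | type A) = (1/4) / (1/2) = 1/2.

1/2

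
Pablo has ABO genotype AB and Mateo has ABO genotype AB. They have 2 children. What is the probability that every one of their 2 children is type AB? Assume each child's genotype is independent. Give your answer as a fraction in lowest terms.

1/4

ABO cross AB × AB → 1/4 A, 1/4 B, 1/2 AB.
So P(type AB) = 1/2 per child.
All 2 independent: (1/2)^2 = 1/4.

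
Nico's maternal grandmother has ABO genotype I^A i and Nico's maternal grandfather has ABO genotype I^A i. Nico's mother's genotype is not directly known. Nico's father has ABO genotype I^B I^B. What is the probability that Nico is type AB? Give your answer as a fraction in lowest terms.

1/2

Nico's mother's ABO genotype from I^A i × I^A i: 1/4 I^A I^A, 1/2 I^A i, 1/4 i i.
Crossing each possibility with the father I^B I^B and summing P(type AB): 1/4·1 + 1/2·1/2 + 1/4·0 = 1/2.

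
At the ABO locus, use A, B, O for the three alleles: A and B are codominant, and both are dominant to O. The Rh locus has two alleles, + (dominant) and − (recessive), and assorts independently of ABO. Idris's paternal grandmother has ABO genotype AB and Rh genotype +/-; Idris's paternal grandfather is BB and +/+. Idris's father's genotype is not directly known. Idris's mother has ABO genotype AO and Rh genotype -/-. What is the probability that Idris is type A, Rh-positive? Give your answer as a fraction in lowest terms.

Idris's father's ABO genotype from AB × BB: 1/2 AB, 1/2 BB.
Crossing each possibility with the mother AO and summing P(type A): 1/2·1/2 + 1/2·0 = 1/4.
Similarly for Rh via the father's Rh distribution: P(Rh+) = 3/4.
Independent loci: 1/4 × 3/4 = 3/16.

3/16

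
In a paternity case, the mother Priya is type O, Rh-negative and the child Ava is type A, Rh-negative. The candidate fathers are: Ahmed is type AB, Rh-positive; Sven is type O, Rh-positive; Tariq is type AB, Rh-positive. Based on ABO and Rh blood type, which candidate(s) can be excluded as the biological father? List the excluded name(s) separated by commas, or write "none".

Sven

A candidate is excluded only if no genotype consistent with his phenotype could produce a type A, Rh-negative child with a type O, Rh-negative mother.
Sven (type O, Rh+): no genotype consistent with that phenotype can produce a type-A Rh- child with a type-O mother.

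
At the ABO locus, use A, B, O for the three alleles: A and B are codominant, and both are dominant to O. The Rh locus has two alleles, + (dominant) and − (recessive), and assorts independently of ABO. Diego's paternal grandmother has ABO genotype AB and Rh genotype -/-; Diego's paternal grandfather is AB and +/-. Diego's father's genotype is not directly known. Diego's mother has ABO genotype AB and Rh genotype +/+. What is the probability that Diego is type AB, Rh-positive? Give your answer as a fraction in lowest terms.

Diego's father's ABO genotype from AB × AB: 1/4 AA, 1/2 AB, 1/4 BB.
Crossing each possibility with the mother AB and summing P(type AB): 1/4·1/2 + 1/2·1/2 + 1/4·1/2 = 1/2.
Similarly for Rh via the father's Rh distribution: P(Rh+) = 1.
Independent loci: 1/2 × 1 = 1/2.

1/2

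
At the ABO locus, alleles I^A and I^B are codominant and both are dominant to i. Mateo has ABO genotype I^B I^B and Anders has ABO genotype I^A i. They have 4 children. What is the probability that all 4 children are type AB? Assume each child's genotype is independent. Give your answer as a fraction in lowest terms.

ABO cross I^B I^B × I^A i → 1/2 B, 1/2 AB.
So P(type AB) = 1/2 per child.
All 4 independent: (1/2)^4 = 1/16.

1/16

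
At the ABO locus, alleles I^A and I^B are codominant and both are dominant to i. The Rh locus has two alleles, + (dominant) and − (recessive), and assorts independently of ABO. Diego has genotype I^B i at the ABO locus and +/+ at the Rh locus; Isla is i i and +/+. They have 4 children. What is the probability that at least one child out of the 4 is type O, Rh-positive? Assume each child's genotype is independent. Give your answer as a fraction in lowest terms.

15/16

ABO cross I^B i × i i → 1/2 O, 1/2 B.
Rh cross +/+ × +/+ → 1 Rh+; so P(type O, Rh-positive) = 1/2 × 1 = 1/2 per child.
P(none) = (1/2)^4 = 1/16; P(at least one) = 1 − 1/16 = 15/16.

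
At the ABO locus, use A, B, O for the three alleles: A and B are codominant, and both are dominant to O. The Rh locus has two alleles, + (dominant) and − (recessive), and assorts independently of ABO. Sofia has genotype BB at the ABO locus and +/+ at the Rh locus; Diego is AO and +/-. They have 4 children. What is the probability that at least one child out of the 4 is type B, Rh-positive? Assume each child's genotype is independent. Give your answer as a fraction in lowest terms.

ABO cross BB × AO → 1/2 B, 1/2 AB.
Rh cross +/+ × +/- → 1 Rh+; so P(type B, Rh-positive) = 1/2 × 1 = 1/2 per child.
P(none) = (1/2)^4 = 1/16; P(at least one) = 1 − 1/16 = 15/16.

15/16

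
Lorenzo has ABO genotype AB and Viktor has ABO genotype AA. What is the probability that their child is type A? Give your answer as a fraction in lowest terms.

1/2

ABO cross AB × AA → offspring phenotypes: 1/2 A, 1/2 AB.
So P(type A) = 1/2.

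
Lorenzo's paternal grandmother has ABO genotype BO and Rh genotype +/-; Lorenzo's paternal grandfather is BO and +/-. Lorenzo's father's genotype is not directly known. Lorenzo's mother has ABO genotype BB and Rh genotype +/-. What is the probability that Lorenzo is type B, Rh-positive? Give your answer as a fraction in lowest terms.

Lorenzo's father's ABO genotype from BO × BO: 1/4 BB, 1/2 BO, 1/4 OO.
Crossing each possibility with the mother BB and summing P(type B): 1/4·1 + 1/2·1 + 1/4·1 = 1.
Similarly for Rh via the father's Rh distribution: P(Rh+) = 3/4.
Independent loci: 1 × 3/4 = 3/4.

3/4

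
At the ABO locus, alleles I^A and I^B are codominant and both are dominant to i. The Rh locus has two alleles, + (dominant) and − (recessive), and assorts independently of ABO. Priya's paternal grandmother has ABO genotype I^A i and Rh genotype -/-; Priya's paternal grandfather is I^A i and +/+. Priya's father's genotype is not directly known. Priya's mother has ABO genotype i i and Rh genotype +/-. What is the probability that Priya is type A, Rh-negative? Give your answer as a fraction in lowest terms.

Priya's father's ABO genotype from I^A i × I^A i: 1/4 I^A I^A, 1/2 I^A i, 1/4 i i.
Crossing each possibility with the mother i i and summing P(type A): 1/4·1 + 1/2·1/2 + 1/4·0 = 1/2.
Similarly for Rh via the father's Rh distribution: P(Rh-) = 1/4.
Independent loci: 1/2 × 1/4 = 1/8.

1/8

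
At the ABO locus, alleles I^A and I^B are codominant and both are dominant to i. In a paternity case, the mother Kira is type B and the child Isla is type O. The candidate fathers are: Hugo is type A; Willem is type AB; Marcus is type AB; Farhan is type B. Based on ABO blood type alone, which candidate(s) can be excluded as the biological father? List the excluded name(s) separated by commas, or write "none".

A candidate is excluded only if no genotype consistent with his phenotype could produce a type O child with a type B mother.
Willem (type AB): no genotype consistent with that phenotype can produce a type-O child with a type-B mother.
Marcus (type AB): no genotype consistent with that phenotype can produce a type-O child with a type-B mother.

Willem, Marcus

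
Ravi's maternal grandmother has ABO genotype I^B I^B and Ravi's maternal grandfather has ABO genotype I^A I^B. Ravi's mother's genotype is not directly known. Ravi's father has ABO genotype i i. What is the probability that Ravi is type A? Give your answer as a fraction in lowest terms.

1/4

Ravi's mother's ABO genotype from I^B I^B × I^A I^B: 1/2 I^A I^B, 1/2 I^B I^B.
Crossing each possibility with the father i i and summing P(type A): 1/2·1/2 + 1/2·0 = 1/4.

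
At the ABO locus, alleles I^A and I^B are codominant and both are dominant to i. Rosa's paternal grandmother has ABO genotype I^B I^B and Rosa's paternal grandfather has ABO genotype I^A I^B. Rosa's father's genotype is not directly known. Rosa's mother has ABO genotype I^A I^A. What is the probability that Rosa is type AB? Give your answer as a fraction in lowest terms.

3/4

Rosa's father's ABO genotype from I^B I^B × I^A I^B: 1/2 I^A I^B, 1/2 I^B I^B.
Crossing each possibility with the mother I^A I^A and summing P(type AB): 1/2·1/2 + 1/2·1 = 3/4.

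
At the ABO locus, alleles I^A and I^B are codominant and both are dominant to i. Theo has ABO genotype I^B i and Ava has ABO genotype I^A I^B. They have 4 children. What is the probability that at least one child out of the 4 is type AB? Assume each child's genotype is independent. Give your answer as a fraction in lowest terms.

175/256

ABO cross I^B i × I^A I^B → 1/4 A, 1/2 B, 1/4 AB.
So P(type AB) = 1/4 per child.
P(none) = (3/4)^4 = 81/256; P(at least one) = 1 − 81/256 = 175/256.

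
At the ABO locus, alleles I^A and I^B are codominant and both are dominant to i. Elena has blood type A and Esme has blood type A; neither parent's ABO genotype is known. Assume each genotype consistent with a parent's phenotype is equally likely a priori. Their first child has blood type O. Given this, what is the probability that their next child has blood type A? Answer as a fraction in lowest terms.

3/4

Possible genotypes: Elena ∈ {I^A I^A, I^A i}; Esme ∈ {I^A I^A, I^A i}.
Weight each parental genotype pair by prior × P(type-O child):
  I^A i × I^A i: posterior weight 1; P(next child type A) = 3/4.
Weighted sum = 3/4.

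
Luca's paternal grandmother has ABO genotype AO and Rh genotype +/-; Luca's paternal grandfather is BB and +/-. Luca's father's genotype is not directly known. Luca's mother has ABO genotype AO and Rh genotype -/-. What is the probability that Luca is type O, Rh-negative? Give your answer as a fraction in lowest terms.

Luca's father's ABO genotype from AO × BB: 1/2 AB, 1/2 BO.
Crossing each possibility with the mother AO and summing P(type O): 1/2·0 + 1/2·1/4 = 1/8.
Similarly for Rh via the father's Rh distribution: P(Rh-) = 1/2.
Independent loci: 1/8 × 1/2 = 1/16.

1/16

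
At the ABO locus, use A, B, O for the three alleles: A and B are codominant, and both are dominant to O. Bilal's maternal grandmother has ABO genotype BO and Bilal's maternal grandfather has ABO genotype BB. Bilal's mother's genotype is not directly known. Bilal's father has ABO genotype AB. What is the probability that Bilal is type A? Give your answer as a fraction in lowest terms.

1/8

Bilal's mother's ABO genotype from BO × BB: 1/2 BB, 1/2 BO.
Crossing each possibility with the father AB and summing P(type A): 1/2·0 + 1/2·1/4 = 1/8.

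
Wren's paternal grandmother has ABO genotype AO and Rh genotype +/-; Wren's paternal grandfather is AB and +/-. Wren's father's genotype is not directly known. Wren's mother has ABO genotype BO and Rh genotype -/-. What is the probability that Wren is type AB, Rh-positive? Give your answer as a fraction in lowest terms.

Wren's father's ABO genotype from AO × AB: 1/4 AA, 1/4 AB, 1/4 AO, 1/4 BO.
Crossing each possibility with the mother BO and summing P(type AB): 1/4·1/2 + 1/4·1/4 + 1/4·1/4 + 1/4·0 = 1/4.
Similarly for Rh via the father's Rh distribution: P(Rh+) = 1/2.
Independent loci: 1/4 × 1/2 = 1/8.

1/8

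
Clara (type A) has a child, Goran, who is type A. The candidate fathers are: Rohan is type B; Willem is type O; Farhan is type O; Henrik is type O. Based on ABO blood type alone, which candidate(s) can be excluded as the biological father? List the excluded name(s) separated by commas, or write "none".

A candidate is excluded only if no genotype consistent with his phenotype could produce a type A child with a type A mother.
Every candidate has at least one consistent genotype combination, so none can be excluded.

none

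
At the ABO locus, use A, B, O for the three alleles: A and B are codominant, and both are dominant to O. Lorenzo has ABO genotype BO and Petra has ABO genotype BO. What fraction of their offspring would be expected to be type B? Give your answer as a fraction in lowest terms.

3/4

ABO cross BO × BO → offspring phenotypes: 1/4 O, 3/4 B.
So P(type B) = 3/4.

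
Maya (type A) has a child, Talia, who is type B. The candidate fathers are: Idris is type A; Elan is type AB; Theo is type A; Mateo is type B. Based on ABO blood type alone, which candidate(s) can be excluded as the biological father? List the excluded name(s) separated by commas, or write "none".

A candidate is excluded only if no genotype consistent with his phenotype could produce a type B child with a type A mother.
Idris (type A): no genotype consistent with that phenotype can produce a type-B child with a type-A mother.
Theo (type A): no genotype consistent with that phenotype can produce a type-B child with a type-A mother.

Idris, Theo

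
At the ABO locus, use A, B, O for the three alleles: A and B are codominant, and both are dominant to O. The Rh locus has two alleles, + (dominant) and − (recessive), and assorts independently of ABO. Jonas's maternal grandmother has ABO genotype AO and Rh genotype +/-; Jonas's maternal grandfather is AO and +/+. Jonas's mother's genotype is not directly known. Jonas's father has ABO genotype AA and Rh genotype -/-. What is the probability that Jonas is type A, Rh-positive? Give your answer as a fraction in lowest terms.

3/4

Jonas's mother's ABO genotype from AO × AO: 1/4 AA, 1/2 AO, 1/4 OO.
Crossing each possibility with the father AA and summing P(type A): 1/4·1 + 1/2·1 + 1/4·1 = 1.
Similarly for Rh via the mother's Rh distribution: P(Rh+) = 3/4.
Independent loci: 1 × 3/4 = 3/4.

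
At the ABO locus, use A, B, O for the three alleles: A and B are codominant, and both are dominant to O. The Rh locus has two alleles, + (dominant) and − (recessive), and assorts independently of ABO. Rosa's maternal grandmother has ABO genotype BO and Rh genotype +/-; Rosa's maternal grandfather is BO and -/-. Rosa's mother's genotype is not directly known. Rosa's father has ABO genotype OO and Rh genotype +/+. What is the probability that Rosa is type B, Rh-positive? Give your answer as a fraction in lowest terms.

1/2

Rosa's mother's ABO genotype from BO × BO: 1/4 BB, 1/2 BO, 1/4 OO.
Crossing each possibility with the father OO and summing P(type B): 1/4·1 + 1/2·1/2 + 1/4·0 = 1/2.
Similarly for Rh via the mother's Rh distribution: P(Rh+) = 1.
Independent loci: 1/2 × 1 = 1/2.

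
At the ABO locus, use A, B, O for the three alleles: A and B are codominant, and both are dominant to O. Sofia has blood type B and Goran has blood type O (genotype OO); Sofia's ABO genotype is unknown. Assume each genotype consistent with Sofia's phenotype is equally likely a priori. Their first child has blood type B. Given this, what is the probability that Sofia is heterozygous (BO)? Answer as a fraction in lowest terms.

Possible genotypes: Sofia ∈ {BB, BO}; Goran ∈ {OO}.
Weight each parental genotype pair by prior × P(type-B child):
  BB × OO: posterior weight 2/3.
  BO × OO: posterior weight 1/3.
Sum the posterior weight over pairs where Sofia is BO: 1/3.

1/3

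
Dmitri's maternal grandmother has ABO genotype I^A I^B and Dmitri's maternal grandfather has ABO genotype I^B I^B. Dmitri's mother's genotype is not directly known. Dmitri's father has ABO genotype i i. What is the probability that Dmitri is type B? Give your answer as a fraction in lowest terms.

3/4

Dmitri's mother's ABO genotype from I^A I^B × I^B I^B: 1/2 I^A I^B, 1/2 I^B I^B.
Crossing each possibility with the father i i and summing P(type B): 1/2·1/2 + 1/2·1 = 3/4.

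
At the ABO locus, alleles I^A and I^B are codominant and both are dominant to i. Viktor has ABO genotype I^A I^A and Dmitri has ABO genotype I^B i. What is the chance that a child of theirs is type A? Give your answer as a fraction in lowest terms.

ABO cross I^A I^A × I^B i → offspring phenotypes: 1/2 A, 1/2 AB.
So P(type A) = 1/2.

1/2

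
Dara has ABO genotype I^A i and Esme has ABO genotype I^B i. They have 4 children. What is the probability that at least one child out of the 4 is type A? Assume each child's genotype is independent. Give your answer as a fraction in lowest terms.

ABO cross I^A i × I^B i → 1/4 O, 1/4 A, 1/4 B, 1/4 AB.
So P(type A) = 1/4 per child.
P(none) = (3/4)^4 = 81/256; P(at least one) = 1 − 81/256 = 175/256.

175/256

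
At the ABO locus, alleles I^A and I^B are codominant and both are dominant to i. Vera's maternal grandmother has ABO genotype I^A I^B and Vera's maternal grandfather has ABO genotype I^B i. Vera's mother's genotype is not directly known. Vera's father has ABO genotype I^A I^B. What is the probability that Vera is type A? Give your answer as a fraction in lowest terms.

Vera's mother's ABO genotype from I^A I^B × I^B i: 1/4 I^A I^B, 1/4 I^A i, 1/4 I^B I^B, 1/4 I^B i.
Crossing each possibility with the father I^A I^B and summing P(type A): 1/4·1/4 + 1/4·1/2 + 1/4·0 + 1/4·1/4 = 1/4.

1/4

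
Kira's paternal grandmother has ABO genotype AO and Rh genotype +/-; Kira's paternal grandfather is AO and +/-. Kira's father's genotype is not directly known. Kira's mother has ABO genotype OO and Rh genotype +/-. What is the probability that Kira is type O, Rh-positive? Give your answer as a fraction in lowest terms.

Kira's father's ABO genotype from AO × AO: 1/4 AA, 1/2 AO, 1/4 OO.
Crossing each possibility with the mother OO and summing P(type O): 1/4·0 + 1/2·1/2 + 1/4·1 = 1/2.
Similarly for Rh via the father's Rh distribution: P(Rh+) = 3/4.
Independent loci: 1/2 × 3/4 = 3/8.

3/8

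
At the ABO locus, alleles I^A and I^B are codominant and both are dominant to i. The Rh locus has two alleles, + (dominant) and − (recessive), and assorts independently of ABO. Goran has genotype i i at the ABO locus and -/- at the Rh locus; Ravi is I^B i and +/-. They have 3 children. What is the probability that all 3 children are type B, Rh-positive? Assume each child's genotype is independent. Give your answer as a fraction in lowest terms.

ABO cross i i × I^B i → 1/2 O, 1/2 B.
Rh cross -/- × +/- → 1/2 Rh+, 1/2 Rh-; so P(type B, Rh-positive) = 1/2 × 1/2 = 1/4 per child.
All 3 independent: (1/4)^3 = 1/64.

1/64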